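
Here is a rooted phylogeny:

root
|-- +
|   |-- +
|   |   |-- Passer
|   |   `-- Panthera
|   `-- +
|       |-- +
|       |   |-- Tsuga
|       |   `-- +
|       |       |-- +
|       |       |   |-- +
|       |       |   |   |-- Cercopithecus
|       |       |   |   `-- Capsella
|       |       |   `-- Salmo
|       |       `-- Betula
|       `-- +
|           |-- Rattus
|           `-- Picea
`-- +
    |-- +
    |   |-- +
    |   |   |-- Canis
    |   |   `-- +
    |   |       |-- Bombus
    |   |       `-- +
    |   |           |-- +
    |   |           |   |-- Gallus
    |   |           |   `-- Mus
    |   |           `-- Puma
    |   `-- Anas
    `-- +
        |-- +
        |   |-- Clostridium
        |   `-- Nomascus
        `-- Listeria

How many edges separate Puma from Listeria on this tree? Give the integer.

The MRCA of Puma and Listeria is the node subtending (((Canis,(Bombus,((Gallus,Mus),Puma))),Anas),((Clostridium,Nomascus),Listeria)).
From Puma up to that node: 5 branches. From Listeria up to the same node: 2 branches. Total: 5 + 2 = 7.

7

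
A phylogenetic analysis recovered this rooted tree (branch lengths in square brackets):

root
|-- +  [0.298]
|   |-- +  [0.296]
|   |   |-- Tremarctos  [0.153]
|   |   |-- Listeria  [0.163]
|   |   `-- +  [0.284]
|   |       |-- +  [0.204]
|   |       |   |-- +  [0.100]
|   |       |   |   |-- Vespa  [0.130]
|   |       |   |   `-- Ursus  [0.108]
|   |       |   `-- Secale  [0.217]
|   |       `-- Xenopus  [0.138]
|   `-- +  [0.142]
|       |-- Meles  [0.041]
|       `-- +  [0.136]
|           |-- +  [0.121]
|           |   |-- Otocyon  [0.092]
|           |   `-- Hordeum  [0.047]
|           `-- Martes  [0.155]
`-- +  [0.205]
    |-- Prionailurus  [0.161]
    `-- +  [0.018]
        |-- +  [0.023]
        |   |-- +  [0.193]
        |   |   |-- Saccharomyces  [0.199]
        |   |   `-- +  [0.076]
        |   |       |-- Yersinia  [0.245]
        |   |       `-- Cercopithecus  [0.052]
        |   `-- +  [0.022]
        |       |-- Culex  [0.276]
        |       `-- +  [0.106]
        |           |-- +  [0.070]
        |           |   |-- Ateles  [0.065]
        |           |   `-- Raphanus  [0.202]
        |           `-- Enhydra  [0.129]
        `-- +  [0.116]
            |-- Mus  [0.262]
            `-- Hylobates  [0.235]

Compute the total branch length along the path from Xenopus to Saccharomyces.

1.654

The path runs Xenopus → … → MRCA → … → Saccharomyces; the MRCA is the root of the tree.
Branch lengths along that path: 0.138 + 0.284 + 0.296 + 0.298 + 0.205 + 0.018 + 0.023 + 0.193 + 0.199 = 1.654.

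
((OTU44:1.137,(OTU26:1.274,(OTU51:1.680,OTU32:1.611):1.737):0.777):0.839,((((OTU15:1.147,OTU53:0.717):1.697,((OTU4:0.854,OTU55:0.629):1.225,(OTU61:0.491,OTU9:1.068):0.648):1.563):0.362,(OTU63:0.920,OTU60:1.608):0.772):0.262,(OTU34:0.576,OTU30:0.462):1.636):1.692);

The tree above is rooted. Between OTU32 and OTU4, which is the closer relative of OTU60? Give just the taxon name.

OTU4

The MRCA of OTU60 and OTU4 subtends (((OTU15,OTU53),((OTU4,OTU55),(OTU61,OTU9))),(OTU63,OTU60)) (8 taxa).
The MRCA of OTU60 and OTU32 is the root, subtending the entire tree (14 taxa).
The first is nested inside the second, so OTU60 shares a more recent common ancestor with OTU4.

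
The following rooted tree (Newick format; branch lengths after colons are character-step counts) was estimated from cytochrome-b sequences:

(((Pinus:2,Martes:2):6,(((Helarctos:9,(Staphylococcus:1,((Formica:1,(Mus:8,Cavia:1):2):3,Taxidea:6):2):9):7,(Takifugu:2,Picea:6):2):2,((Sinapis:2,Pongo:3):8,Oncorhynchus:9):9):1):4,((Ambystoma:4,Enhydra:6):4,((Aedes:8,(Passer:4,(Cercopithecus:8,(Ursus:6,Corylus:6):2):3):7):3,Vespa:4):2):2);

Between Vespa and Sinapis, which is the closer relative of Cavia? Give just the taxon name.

The MRCA of Cavia and Sinapis subtends (((Helarctos,(Staphylococcus,((Formica,(Mus,Cavia)),Taxidea))),(Takifugu,Picea)),((Sinapis,Pongo),Oncorhynchus)) (11 taxa).
The MRCA of Cavia and Vespa is the root, subtending the entire tree (21 taxa).
The first is nested inside the second, so Cavia shares a more recent common ancestor with Sinapis.

Sinapis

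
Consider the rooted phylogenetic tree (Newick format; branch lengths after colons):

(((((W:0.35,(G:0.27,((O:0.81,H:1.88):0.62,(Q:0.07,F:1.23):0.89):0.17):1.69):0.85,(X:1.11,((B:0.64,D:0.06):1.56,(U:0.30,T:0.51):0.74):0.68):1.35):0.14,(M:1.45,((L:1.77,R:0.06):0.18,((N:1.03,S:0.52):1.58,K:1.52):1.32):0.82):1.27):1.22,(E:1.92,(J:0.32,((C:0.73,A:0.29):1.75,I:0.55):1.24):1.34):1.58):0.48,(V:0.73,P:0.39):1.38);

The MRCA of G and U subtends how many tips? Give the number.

The MRCA of G and U is the node subtending ((W,(G,((O,H),(Q,F)))),(X,((B,D),(U,T)))).
That clade contains 11 terminal taxa: B, D, F, G, H, O, Q, T, U, W, X.

11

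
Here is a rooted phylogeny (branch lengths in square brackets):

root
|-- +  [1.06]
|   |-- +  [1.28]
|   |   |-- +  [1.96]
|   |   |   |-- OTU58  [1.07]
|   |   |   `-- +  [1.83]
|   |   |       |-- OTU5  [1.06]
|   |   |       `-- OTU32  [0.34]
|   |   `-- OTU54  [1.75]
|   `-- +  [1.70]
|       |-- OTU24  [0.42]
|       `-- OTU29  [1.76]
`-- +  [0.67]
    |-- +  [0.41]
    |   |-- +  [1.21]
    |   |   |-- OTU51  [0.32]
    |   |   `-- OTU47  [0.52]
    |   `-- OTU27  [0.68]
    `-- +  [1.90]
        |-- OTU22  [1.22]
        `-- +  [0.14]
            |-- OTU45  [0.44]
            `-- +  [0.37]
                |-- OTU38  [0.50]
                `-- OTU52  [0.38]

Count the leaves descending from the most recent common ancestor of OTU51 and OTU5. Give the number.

The MRCA of OTU51 and OTU5 is the root, so the clade is the entire tree.
That clade contains 13 terminal taxa: OTU22, OTU24, OTU27, OTU29, OTU32, OTU38, OTU45, OTU47, OTU5, OTU51, OTU52, OTU54, OTU58.

13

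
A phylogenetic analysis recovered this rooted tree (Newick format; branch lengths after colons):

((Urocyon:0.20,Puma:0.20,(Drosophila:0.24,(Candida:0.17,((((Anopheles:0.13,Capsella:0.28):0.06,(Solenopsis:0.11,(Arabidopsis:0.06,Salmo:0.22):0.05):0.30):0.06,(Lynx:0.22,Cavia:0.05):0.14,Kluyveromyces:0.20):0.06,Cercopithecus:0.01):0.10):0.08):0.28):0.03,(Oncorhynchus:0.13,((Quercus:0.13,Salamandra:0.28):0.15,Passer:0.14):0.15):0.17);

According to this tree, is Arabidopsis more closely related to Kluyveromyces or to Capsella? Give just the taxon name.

The MRCA of Arabidopsis and Capsella subtends ((Anopheles,Capsella),(Solenopsis,(Arabidopsis,Salmo))) (5 taxa).
The MRCA of Arabidopsis and Kluyveromyces subtends (((Anopheles,Capsella),(Solenopsis,(Arabidopsis,Salmo))),(Lynx,Cavia),Kluyveromyces) (8 taxa).
The first is nested inside the second, so Arabidopsis shares a more recent common ancestor with Capsella.

Capsella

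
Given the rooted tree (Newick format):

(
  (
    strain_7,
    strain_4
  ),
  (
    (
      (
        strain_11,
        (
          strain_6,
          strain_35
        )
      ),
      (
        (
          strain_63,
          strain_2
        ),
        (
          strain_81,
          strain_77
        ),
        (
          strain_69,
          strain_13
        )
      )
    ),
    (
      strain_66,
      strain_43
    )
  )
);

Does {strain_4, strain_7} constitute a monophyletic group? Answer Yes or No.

Yes

The most recent common ancestor of these taxa subtends (strain_7,strain_4).
That clade has exactly 2 tips — every listed taxon and nothing else — so the group is monophyletic.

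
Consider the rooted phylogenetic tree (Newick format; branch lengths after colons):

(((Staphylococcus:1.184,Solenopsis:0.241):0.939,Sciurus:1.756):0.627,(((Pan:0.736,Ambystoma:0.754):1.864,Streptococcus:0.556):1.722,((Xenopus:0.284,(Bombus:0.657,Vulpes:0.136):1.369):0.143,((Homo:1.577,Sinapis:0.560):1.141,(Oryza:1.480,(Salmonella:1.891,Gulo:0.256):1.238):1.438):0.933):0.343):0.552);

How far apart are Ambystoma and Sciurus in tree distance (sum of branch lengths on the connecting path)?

7.275

The path runs Ambystoma → … → MRCA → … → Sciurus; the MRCA is the root of the tree.
Branch lengths along that path: 0.754 + 1.864 + 1.722 + 0.552 + 0.627 + 1.756 = 7.275.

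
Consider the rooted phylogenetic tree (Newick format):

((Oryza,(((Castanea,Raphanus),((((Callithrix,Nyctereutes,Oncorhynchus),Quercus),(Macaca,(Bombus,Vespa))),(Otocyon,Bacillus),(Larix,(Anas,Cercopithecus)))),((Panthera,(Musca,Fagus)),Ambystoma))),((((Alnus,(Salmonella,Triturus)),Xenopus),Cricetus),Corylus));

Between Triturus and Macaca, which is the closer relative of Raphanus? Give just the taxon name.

Macaca

The MRCA of Raphanus and Macaca subtends ((Castanea,Raphanus),((((Callithrix,Nyctereutes,Oncorhynchus),Quercus),(Macaca,(Bombus,Vespa))),(Otocyon,Bacillus),(Larix,(Anas,Cercopithecus)))) (14 taxa).
The MRCA of Raphanus and Triturus is the root, subtending the entire tree (25 taxa).
The first is nested inside the second, so Raphanus shares a more recent common ancestor with Macaca.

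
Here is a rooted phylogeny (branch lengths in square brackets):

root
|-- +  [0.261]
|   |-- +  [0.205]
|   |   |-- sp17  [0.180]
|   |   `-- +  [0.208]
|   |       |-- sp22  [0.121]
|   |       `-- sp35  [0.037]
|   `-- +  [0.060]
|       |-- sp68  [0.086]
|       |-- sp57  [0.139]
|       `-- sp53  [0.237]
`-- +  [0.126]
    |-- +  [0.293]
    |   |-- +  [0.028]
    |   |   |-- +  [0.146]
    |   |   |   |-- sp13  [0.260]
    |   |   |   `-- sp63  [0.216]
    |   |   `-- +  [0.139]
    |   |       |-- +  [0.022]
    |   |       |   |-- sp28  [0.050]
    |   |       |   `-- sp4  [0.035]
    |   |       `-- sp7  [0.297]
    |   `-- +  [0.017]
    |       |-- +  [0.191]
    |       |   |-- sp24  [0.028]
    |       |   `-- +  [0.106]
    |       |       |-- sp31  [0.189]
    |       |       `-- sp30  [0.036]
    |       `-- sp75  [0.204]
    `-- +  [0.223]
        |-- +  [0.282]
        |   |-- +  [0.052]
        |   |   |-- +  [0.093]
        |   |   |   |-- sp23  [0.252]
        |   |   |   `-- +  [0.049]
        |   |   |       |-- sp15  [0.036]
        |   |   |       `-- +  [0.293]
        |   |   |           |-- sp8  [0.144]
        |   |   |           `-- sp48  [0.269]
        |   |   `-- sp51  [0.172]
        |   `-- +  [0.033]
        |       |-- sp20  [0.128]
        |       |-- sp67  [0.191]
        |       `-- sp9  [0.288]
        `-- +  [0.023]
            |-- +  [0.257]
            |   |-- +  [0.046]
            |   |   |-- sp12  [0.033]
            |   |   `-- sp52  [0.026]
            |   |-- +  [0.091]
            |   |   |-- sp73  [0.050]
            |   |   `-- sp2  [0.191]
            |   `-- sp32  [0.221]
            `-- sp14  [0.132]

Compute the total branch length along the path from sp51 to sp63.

1.412

The path runs sp51 → … → MRCA → … → sp63; the MRCA is the node subtending ((((sp13,sp63),((sp28,sp4),sp7)),((sp24,(sp31,sp30)),sp75)),((((sp23,(sp15,(sp8,sp48))),sp51),(sp20,sp67,sp9)),(((sp12,sp52),(sp73,sp2),sp32),sp14))).
Branch lengths along that path: 0.172 + 0.052 + 0.282 + 0.223 + 0.293 + 0.028 + 0.146 + 0.216 = 1.412.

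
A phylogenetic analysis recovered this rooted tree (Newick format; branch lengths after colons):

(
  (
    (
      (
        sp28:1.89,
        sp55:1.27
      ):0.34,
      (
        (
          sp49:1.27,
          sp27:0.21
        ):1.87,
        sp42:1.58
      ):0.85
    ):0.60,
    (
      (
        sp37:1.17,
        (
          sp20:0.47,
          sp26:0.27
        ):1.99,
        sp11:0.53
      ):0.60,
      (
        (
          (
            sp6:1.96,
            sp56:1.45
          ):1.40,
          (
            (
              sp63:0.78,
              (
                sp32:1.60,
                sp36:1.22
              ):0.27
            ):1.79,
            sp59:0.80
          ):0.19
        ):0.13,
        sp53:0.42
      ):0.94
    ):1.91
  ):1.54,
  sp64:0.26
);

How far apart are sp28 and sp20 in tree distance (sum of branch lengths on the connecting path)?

7.80

The path runs sp28 → … → MRCA → … → sp20; the MRCA is the node subtending (((sp28,sp55),((sp49,sp27),sp42)),((sp37,(sp20,sp26),sp11),(((sp6,sp56),((sp63,(sp32,sp36)),sp59)),sp53))).
Branch lengths along that path: 1.89 + 0.34 + 0.60 + 1.91 + 0.60 + 1.99 + 0.47 = 7.80.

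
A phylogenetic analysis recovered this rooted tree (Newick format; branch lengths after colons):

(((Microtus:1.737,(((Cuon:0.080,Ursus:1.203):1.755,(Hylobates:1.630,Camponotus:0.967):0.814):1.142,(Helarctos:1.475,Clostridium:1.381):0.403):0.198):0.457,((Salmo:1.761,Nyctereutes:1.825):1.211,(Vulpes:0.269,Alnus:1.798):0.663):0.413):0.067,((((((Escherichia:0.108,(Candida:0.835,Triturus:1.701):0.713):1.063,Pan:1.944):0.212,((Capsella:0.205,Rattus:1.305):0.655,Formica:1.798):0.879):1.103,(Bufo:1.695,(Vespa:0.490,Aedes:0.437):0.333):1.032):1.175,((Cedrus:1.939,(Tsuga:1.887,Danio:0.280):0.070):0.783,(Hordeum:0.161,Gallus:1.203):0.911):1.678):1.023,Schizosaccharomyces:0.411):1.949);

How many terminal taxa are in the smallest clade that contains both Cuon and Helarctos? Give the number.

6

The MRCA of Cuon and Helarctos is the node subtending (((Cuon,Ursus),(Hylobates,Camponotus)),(Helarctos,Clostridium)).
That clade contains 6 terminal taxa: Camponotus, Clostridium, Cuon, Helarctos, Hylobates, Ursus.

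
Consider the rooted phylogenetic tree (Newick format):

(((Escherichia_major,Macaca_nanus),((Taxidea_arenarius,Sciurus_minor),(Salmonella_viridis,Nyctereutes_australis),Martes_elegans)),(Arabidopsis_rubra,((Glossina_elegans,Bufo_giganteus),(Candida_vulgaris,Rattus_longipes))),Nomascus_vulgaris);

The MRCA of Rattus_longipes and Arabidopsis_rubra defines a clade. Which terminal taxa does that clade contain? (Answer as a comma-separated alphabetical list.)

Tracing Rattus_longipes: it sits inside (Candida_vulgaris,Rattus_longipes).
Tracing Arabidopsis_rubra: it sits inside (Arabidopsis_rubra,((Glossina_elegans,Bufo_giganteus),(Candida_vulgaris,Rattus_longipes))).
The smallest clade enclosing both is (Arabidopsis_rubra,((Glossina_elegans,Bufo_giganteus),(Candida_vulgaris,Rattus_longipes))); the answer is its 5 terminal taxa in alphabetical order.

Arabidopsis_rubra, Bufo_giganteus, Candida_vulgaris, Glossina_elegans, Rattus_longipes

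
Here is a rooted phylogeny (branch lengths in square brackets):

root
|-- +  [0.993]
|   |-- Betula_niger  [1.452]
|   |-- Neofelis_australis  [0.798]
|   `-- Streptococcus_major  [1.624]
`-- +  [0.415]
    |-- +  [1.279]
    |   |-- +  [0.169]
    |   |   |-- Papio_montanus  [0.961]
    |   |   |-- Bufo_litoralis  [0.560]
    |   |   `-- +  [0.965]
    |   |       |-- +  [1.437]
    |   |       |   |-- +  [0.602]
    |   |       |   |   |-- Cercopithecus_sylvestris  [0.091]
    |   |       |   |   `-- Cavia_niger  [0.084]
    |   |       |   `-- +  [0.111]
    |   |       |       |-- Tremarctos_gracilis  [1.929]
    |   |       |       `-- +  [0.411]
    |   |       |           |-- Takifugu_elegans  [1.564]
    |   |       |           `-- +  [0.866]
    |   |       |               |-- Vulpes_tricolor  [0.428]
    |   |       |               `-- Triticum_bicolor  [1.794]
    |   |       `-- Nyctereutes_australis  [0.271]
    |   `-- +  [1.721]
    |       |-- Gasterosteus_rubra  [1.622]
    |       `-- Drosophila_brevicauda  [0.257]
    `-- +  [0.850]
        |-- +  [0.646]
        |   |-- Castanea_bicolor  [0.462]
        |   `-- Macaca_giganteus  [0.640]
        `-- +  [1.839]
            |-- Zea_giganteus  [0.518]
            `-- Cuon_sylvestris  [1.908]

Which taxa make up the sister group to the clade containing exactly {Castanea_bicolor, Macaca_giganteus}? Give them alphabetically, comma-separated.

The clade containing exactly {Castanea_bicolor, Macaca_giganteus} attaches to the tree at the node subtending ((Castanea_bicolor,Macaca_giganteus),(Zea_giganteus,Cuon_sylvestris)).
The other lineage descending from that same node — the sister group — is (Zea_giganteus,Cuon_sylvestris); its 2 tips in alphabetical order are the answer.

Cuon_sylvestris, Zea_giganteus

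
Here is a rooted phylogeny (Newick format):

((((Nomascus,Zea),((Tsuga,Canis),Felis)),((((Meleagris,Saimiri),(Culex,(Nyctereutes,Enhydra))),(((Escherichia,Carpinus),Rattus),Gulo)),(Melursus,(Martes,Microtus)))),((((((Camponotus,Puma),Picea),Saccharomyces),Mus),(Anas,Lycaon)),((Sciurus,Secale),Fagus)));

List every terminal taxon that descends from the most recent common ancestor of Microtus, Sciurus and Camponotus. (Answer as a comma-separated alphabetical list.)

Anas, Camponotus, Canis, Carpinus, Culex, Enhydra, Escherichia, Fagus, Felis, Gulo, Lycaon, Martes, Meleagris, Melursus, Microtus, Mus, Nomascus, Nyctereutes, Picea, Puma, Rattus, Saccharomyces, Saimiri, Sciurus, Secale, Tsuga, Zea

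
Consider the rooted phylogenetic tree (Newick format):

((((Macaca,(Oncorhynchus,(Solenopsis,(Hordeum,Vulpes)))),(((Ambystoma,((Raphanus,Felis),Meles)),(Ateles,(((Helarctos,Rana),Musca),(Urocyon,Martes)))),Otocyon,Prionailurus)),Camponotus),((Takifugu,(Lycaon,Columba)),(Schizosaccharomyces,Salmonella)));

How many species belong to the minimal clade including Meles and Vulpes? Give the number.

The MRCA of Meles and Vulpes is the node subtending ((Macaca,(Oncorhynchus,(Solenopsis,(Hordeum,Vulpes)))),(((Ambystoma,((Raphanus,Felis),Meles)),(Ateles,(((Helarctos,Rana),Musca),(Urocyon,Martes)))),Otocyon,Prionailurus)).
That clade contains 17 terminal taxa: Ambystoma, Ateles, Felis, Helarctos, Hordeum, Macaca, Martes, Meles, Musca, Oncorhynchus, Otocyon, Prionailurus, Rana, Raphanus, Solenopsis, Urocyon, Vulpes.

17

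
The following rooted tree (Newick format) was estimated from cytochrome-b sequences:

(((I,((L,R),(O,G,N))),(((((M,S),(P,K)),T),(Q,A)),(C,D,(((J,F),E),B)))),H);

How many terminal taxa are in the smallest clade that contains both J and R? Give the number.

The MRCA of J and R is the node subtending ((I,((L,R),(O,G,N))),(((((M,S),(P,K)),T),(Q,A)),(C,D,(((J,F),E),B)))).
That clade contains 19 terminal taxa: A, B, C, D, E, F, G, I, J, K, L, M, N, O, P, Q, R, S, T.

19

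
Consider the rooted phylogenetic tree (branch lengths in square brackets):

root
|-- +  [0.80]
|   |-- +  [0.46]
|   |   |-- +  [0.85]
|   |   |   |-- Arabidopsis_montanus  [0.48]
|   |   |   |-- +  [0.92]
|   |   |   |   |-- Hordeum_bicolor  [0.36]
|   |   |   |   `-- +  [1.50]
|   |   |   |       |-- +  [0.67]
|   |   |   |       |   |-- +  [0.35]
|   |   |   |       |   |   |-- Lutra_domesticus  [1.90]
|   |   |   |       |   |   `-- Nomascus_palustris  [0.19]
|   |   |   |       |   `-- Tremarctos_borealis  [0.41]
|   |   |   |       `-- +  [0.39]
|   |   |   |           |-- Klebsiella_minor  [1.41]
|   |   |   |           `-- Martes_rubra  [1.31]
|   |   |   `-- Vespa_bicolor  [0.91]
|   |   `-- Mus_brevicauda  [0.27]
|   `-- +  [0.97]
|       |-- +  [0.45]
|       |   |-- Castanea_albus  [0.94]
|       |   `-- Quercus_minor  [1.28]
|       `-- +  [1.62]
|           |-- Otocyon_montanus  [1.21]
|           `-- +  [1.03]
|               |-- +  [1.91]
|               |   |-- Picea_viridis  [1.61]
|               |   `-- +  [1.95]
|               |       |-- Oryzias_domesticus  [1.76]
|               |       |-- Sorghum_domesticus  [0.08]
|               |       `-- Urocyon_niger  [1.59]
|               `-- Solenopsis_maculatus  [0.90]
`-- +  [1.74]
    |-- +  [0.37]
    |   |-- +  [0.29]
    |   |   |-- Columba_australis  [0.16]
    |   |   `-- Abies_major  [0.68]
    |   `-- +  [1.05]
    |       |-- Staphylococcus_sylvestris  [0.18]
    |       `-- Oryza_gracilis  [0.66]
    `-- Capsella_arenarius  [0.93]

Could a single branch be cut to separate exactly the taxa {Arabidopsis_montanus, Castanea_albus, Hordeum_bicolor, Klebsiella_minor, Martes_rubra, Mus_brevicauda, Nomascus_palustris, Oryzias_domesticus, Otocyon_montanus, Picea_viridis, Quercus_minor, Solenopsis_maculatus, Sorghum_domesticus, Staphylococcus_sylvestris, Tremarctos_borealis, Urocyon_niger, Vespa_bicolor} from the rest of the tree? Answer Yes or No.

The MRCA of the listed taxa is the root, so the smallest clade containing them is the whole tree.
That clade also contains Abies_major, Capsella_arenarius, Columba_australis, Lutra_domesticus, Oryza_gracilis, which are not in the proposed group, so the group is not monophyletic.

No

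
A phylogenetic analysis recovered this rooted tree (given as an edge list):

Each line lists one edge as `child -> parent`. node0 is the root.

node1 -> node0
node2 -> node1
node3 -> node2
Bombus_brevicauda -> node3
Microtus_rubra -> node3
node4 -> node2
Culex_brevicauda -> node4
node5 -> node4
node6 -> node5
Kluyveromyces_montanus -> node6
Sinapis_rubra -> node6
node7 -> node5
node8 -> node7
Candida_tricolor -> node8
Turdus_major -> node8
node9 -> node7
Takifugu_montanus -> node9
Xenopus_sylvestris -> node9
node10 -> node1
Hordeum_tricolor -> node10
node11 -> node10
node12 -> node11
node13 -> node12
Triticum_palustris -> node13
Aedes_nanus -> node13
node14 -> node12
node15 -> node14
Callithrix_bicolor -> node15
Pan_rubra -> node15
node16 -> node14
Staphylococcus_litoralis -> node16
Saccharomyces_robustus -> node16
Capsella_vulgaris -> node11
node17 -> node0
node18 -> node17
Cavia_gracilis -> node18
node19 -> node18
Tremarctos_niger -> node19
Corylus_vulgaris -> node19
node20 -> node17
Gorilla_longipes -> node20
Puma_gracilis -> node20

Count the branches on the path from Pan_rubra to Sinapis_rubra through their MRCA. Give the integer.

The MRCA of Pan_rubra and Sinapis_rubra is the node subtending (((Bombus_brevicauda,Microtus_rubra),(Culex_brevicauda,((Kluyveromyces_montanus,Sinapis_rubra),((Candida_tricolor,Turdus_major),(Takifugu_montanus,Xenopus_sylvestris))))),(Hordeum_tricolor,(((Triticum_palustris,Aedes_nanus),((Callithrix_bicolor,Pan_rubra),(Staphylococcus_litoralis,Saccharomyces_robustus))),Capsella_vulgaris))).
From Pan_rubra up to that node: 6 branches. From Sinapis_rubra up to the same node: 5 branches. Total: 6 + 5 = 11.

11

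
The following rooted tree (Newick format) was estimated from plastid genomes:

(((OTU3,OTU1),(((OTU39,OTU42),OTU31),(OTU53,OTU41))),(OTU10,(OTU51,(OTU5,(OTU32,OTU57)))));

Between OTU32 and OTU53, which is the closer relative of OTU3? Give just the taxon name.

OTU53

The MRCA of OTU3 and OTU53 subtends ((OTU3,OTU1),(((OTU39,OTU42),OTU31),(OTU53,OTU41))) (7 taxa).
The MRCA of OTU3 and OTU32 is the root, subtending the entire tree (12 taxa).
The first is nested inside the second, so OTU3 shares a more recent common ancestor with OTU53.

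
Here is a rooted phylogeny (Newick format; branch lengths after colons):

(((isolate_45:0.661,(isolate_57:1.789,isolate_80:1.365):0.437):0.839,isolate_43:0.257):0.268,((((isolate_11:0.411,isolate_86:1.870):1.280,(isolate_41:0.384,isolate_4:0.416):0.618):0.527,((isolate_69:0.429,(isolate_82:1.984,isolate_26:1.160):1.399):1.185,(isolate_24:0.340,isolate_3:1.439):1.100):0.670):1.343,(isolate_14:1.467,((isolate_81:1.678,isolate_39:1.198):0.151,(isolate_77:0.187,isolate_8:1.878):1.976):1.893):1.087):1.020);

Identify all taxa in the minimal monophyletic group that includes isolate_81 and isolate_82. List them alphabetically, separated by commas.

Tracing isolate_81: it sits inside (isolate_81,isolate_39).
Tracing isolate_82: it sits inside (isolate_82,isolate_26).
The smallest clade enclosing both is ((((isolate_11,isolate_86),(isolate_41,isolate_4)),((isolate_69,(isolate_82,isolate_26)),(isolate_24,isolate_3))),(isolate_14,((isolate_81,isolate_39),(isolate_77,isolate_8)))); the answer is its 14 terminal taxa in alphabetical order.

isolate_11, isolate_14, isolate_24, isolate_26, isolate_3, isolate_39, isolate_4, isolate_41, isolate_69, isolate_77, isolate_8, isolate_81, isolate_82, isolate_86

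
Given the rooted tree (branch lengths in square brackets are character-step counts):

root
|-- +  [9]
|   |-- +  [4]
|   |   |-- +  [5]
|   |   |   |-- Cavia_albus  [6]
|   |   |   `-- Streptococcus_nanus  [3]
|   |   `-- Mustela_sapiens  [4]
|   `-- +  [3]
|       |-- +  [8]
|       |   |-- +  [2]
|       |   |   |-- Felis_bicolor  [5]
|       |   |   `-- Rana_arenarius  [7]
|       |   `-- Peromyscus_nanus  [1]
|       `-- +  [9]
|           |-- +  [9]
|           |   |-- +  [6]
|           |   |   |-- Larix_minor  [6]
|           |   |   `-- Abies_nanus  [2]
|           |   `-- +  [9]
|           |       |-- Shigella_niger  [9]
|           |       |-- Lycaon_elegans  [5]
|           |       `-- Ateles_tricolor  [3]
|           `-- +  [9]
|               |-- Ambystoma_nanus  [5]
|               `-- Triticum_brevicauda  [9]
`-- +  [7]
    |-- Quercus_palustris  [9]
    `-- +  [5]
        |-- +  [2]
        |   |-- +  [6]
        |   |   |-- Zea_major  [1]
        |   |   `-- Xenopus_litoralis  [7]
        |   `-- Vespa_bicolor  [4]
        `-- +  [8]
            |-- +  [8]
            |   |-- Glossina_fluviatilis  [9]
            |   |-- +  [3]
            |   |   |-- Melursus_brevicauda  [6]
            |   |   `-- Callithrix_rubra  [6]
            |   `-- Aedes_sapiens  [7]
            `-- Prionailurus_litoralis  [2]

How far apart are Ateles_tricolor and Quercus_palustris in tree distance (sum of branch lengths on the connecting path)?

58

The path runs Ateles_tricolor → … → MRCA → … → Quercus_palustris; the MRCA is the root of the tree.
Branch lengths along that path: 3 + 9 + 9 + 9 + 3 + 9 + 7 + 9 = 58.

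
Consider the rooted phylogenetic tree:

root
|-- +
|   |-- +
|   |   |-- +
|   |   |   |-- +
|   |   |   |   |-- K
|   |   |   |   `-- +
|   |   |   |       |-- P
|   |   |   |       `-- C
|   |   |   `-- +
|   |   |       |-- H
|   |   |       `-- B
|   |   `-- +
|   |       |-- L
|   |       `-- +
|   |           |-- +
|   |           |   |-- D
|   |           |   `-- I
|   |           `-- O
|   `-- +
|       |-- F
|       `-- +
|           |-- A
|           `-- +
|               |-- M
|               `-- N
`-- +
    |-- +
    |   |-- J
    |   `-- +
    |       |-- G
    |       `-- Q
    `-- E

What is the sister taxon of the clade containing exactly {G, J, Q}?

The clade containing exactly {G, J, Q} attaches to the tree at the node subtending ((J,(G,Q)),E).
The other lineage descending from that same node — the sister group — is the single tip E.

E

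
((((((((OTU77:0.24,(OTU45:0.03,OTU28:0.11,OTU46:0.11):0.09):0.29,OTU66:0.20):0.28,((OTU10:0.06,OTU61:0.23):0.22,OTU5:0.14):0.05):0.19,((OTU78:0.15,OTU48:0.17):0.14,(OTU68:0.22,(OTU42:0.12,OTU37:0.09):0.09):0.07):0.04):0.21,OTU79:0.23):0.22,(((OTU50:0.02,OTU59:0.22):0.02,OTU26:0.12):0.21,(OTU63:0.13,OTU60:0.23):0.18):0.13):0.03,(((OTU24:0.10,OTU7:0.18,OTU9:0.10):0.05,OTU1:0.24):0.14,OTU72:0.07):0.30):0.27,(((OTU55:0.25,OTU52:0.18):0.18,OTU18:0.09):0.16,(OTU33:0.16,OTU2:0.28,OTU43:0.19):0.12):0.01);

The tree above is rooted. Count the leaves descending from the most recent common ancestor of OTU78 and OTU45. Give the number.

The MRCA of OTU78 and OTU45 is the node subtending ((((OTU77,(OTU45,OTU28,OTU46)),OTU66),((OTU10,OTU61),OTU5)),((OTU78,OTU48),(OTU68,(OTU42,OTU37)))).
That clade contains 13 terminal taxa: OTU10, OTU28, OTU37, OTU42, OTU45, OTU46, OTU48, OTU5, OTU61, OTU66, OTU68, OTU77, OTU78.

13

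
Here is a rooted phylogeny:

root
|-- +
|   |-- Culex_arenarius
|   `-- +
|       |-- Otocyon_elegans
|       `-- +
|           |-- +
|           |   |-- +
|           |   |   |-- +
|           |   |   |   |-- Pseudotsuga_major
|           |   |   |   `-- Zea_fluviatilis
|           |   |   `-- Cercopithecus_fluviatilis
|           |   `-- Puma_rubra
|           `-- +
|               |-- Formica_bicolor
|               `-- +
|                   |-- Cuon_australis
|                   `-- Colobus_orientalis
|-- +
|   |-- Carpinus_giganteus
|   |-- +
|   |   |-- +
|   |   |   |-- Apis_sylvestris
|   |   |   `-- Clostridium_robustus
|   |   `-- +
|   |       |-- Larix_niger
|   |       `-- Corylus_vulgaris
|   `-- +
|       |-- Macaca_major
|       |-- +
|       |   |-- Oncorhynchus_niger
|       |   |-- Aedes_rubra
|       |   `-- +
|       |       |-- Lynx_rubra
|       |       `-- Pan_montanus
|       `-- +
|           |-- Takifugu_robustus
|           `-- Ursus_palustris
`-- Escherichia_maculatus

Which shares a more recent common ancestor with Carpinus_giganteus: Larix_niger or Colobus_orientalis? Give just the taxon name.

The MRCA of Carpinus_giganteus and Larix_niger subtends (Carpinus_giganteus,((Apis_sylvestris,Clostridium_robustus),(Larix_niger,Corylus_vulgaris)),(Macaca_major,(Oncorhynchus_niger,Aedes_rubra,(Lynx_rubra,Pan_montanus)),(Takifugu_robustus,Ursus_palustris))) (12 taxa).
The MRCA of Carpinus_giganteus and Colobus_orientalis is the root, subtending the entire tree (22 taxa).
The first is nested inside the second, so Carpinus_giganteus shares a more recent common ancestor with Larix_niger.

Larix_niger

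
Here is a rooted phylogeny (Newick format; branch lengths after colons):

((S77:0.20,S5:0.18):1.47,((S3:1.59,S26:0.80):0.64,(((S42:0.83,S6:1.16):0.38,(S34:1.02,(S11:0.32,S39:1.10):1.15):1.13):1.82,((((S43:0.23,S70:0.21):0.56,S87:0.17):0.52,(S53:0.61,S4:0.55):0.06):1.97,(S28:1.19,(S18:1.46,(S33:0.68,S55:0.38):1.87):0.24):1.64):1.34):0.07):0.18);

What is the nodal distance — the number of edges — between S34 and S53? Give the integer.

7

The MRCA of S34 and S53 is the node subtending (((S42,S6),(S34,(S11,S39))),((((S43,S70),S87),(S53,S4)),(S28,(S18,(S33,S55))))).
From S34 up to that node: 3 branches. From S53 up to the same node: 4 branches. Total: 3 + 4 = 7.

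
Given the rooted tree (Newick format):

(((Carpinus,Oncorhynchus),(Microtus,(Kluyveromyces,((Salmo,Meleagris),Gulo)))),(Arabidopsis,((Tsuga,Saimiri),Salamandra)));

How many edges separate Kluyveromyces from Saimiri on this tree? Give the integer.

8

The MRCA of Kluyveromyces and Saimiri is the root of the tree.
From Kluyveromyces up to that node: 4 branches. From Saimiri up to the same node: 4 branches. Total: 4 + 4 = 8.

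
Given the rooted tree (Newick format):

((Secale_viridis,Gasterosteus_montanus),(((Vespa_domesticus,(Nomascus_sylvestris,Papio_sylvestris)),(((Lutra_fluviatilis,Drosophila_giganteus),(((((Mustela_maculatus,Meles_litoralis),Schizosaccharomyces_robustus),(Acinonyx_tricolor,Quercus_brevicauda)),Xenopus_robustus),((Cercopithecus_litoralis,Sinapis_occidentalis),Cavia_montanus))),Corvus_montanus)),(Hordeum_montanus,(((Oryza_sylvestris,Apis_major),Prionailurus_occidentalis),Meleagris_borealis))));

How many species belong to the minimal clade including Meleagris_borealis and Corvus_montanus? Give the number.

The MRCA of Meleagris_borealis and Corvus_montanus is the node subtending (((Vespa_domesticus,(Nomascus_sylvestris,Papio_sylvestris)),(((Lutra_fluviatilis,Drosophila_giganteus),(((((Mustela_maculatus,Meles_litoralis),Schizosaccharomyces_robustus),(Acinonyx_tricolor,Quercus_brevicauda)),Xenopus_robustus),((Cercopithecus_litoralis,Sinapis_occidentalis),Cavia_montanus))),Corvus_montanus)),(Hordeum_montanus,(((Oryza_sylvestris,Apis_major),Prionailurus_occidentalis),Meleagris_borealis))).
That clade contains 20 terminal taxa: Acinonyx_tricolor, Apis_major, Cavia_montanus, Cercopithecus_litoralis, Corvus_montanus, Drosophila_giganteus, Hordeum_montanus, Lutra_fluviatilis, Meleagris_borealis, Meles_litoralis, Mustela_maculatus, Nomascus_sylvestris, Oryza_sylvestris, Papio_sylvestris, Prionailurus_occidentalis, Quercus_brevicauda, Schizosaccharomyces_robustus, Sinapis_occidentalis, Vespa_domesticus, Xenopus_robustus.

20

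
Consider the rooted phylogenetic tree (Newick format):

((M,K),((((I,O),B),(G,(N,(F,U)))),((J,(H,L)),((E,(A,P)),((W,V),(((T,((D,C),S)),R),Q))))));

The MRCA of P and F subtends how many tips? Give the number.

The MRCA of P and F is the node subtending ((((I,O),B),(G,(N,(F,U)))),((J,(H,L)),((E,(A,P)),((W,V),(((T,((D,C),S)),R),Q))))).
That clade contains 21 terminal taxa: A, B, C, D, E, F, G, H, I, J, L, N, O, P, Q, R, S, T, U, V, W.

21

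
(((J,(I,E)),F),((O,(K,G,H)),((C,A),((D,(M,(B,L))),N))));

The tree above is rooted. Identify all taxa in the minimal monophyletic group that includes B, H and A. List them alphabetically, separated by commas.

A, B, C, D, G, H, K, L, M, N, O

Tracing B: it sits inside (B,L).
Tracing H: it sits inside (K,G,H).
Tracing A: it sits inside (C,A).
The smallest clade enclosing all 3 is ((O,(K,G,H)),((C,A),((D,(M,(B,L))),N))); the answer is its 11 terminal taxa in alphabetical order.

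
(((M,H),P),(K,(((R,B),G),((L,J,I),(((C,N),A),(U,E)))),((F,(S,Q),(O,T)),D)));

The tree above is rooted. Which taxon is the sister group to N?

C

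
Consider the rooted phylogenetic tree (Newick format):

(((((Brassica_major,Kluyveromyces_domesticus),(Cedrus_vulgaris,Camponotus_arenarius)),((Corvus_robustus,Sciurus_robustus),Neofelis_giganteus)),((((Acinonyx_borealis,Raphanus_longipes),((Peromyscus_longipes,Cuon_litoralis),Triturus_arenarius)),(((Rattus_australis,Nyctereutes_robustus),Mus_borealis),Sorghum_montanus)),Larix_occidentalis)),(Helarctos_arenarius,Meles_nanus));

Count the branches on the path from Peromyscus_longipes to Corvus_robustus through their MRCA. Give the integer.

10

The MRCA of Peromyscus_longipes and Corvus_robustus is the node subtending ((((Brassica_major,Kluyveromyces_domesticus),(Cedrus_vulgaris,Camponotus_arenarius)),((Corvus_robustus,Sciurus_robustus),Neofelis_giganteus)),((((Acinonyx_borealis,Raphanus_longipes),((Peromyscus_longipes,Cuon_litoralis),Triturus_arenarius)),(((Rattus_australis,Nyctereutes_robustus),Mus_borealis),Sorghum_montanus)),Larix_occidentalis)).
From Peromyscus_longipes up to that node: 6 branches. From Corvus_robustus up to the same node: 4 branches. Total: 6 + 4 = 10.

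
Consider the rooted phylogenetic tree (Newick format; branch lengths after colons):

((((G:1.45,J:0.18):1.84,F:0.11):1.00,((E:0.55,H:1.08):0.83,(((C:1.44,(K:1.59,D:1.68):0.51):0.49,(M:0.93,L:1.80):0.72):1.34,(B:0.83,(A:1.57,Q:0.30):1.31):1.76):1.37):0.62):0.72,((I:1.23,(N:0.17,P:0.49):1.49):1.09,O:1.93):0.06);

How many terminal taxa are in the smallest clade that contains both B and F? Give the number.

The MRCA of B and F is the node subtending (((G,J),F),((E,H),(((C,(K,D)),(M,L)),(B,(A,Q))))).
That clade contains 13 terminal taxa: A, B, C, D, E, F, G, H, J, K, L, M, Q.

13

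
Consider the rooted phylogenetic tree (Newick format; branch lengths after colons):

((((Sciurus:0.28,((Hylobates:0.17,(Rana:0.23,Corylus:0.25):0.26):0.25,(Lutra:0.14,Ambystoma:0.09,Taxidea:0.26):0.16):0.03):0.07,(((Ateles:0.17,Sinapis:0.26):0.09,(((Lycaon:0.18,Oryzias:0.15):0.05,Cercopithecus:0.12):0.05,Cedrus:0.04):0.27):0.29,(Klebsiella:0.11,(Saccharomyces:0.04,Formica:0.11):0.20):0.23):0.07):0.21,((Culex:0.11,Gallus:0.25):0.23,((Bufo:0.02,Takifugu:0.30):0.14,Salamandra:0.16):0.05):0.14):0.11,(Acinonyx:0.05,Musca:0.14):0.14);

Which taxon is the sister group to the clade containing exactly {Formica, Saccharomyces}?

Klebsiella

The clade containing exactly {Formica, Saccharomyces} attaches to the tree at the node subtending (Klebsiella,(Saccharomyces,Formica)).
The other lineage descending from that same node — the sister group — is the single tip Klebsiella.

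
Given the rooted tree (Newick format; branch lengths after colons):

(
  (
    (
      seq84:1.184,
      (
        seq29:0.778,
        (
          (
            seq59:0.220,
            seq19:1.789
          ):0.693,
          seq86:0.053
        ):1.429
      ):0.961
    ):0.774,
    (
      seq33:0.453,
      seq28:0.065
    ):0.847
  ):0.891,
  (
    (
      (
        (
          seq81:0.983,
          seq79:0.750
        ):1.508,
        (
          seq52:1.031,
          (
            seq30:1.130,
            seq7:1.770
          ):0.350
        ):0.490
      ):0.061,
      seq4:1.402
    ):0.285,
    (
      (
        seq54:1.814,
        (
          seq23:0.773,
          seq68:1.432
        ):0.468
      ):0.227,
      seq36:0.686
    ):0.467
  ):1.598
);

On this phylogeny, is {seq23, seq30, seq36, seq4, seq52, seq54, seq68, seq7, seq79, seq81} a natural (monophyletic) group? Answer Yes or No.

Yes

The most recent common ancestor of these taxa subtends ((((seq81,seq79),(seq52,(seq30,seq7))),seq4),((seq54,(seq23,seq68)),seq36)).
That clade has exactly 10 tips — every listed taxon and nothing else — so the group is monophyletic.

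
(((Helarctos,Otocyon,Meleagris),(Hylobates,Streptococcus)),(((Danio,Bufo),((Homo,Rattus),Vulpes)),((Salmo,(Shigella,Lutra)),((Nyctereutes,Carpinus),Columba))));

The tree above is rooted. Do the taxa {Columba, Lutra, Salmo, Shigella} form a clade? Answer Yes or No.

The MRCA of the listed taxa subtends ((Salmo,(Shigella,Lutra)),((Nyctereutes,Carpinus),Columba)).
That clade also contains Carpinus, Nyctereutes, which are not in the proposed group, so the group is not monophyletic.

No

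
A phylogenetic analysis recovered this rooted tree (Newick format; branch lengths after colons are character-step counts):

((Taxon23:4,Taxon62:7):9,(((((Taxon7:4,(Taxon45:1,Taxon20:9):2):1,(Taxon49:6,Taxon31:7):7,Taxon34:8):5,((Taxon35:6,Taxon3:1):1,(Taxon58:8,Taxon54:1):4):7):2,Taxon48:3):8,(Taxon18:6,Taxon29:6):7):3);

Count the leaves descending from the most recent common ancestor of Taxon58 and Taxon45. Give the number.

The MRCA of Taxon58 and Taxon45 is the node subtending (((Taxon7,(Taxon45,Taxon20)),(Taxon49,Taxon31),Taxon34),((Taxon35,Taxon3),(Taxon58,Taxon54))).
That clade contains 10 terminal taxa: Taxon20, Taxon3, Taxon31, Taxon34, Taxon35, Taxon45, Taxon49, Taxon54, Taxon58, Taxon7.

10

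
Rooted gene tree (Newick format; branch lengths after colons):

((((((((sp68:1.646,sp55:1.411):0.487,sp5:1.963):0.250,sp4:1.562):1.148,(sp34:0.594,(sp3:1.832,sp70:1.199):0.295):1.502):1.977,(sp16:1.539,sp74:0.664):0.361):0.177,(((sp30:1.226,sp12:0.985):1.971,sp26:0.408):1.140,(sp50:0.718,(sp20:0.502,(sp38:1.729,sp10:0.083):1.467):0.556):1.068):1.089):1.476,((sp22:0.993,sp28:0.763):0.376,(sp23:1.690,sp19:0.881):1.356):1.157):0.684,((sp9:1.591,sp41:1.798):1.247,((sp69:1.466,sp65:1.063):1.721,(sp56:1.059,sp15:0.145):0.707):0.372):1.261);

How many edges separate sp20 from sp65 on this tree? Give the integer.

10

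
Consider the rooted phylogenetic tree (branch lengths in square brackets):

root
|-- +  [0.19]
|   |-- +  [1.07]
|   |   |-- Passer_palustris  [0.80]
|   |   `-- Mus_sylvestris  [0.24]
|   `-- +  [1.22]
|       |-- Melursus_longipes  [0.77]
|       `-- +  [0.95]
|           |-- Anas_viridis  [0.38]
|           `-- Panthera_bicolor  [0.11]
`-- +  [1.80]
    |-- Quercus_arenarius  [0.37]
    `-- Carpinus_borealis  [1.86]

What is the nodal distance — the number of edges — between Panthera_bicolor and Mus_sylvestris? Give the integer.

The MRCA of Panthera_bicolor and Mus_sylvestris is the node subtending ((Passer_palustris,Mus_sylvestris),(Melursus_longipes,(Anas_viridis,Panthera_bicolor))).
From Panthera_bicolor up to that node: 3 branches. From Mus_sylvestris up to the same node: 2 branches. Total: 3 + 2 = 5.

5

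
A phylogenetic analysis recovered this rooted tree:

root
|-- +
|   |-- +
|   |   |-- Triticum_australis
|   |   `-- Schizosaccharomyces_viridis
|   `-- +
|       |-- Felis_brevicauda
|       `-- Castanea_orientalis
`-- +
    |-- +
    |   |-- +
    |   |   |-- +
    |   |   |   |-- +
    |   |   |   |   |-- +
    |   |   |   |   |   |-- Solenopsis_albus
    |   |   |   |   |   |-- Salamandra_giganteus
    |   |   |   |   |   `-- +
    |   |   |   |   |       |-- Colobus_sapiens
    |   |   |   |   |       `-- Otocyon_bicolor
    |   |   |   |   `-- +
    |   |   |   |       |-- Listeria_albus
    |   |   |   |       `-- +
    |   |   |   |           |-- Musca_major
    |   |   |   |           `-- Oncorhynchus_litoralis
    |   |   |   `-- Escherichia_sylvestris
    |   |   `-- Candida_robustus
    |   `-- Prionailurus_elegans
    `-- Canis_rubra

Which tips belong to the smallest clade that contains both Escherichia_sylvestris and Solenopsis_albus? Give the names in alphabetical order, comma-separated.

Colobus_sapiens, Escherichia_sylvestris, Listeria_albus, Musca_major, Oncorhynchus_litoralis, Otocyon_bicolor, Salamandra_giganteus, Solenopsis_albus

Tracing Escherichia_sylvestris: it sits inside (((Solenopsis_albus,Salamandra_giganteus,(Colobus_sapiens,Otocyon_bicolor)),(Listeria_albus,(Musca_major,Oncorhynchus_litoralis))),Escherichia_sylvestris).
Tracing Solenopsis_albus: it sits inside (Solenopsis_albus,Salamandra_giganteus,(Colobus_sapiens,Otocyon_bicolor)).
The smallest clade enclosing both is (((Solenopsis_albus,Salamandra_giganteus,(Colobus_sapiens,Otocyon_bicolor)),(Listeria_albus,(Musca_major,Oncorhynchus_litoralis))),Escherichia_sylvestris); the answer is its 8 terminal taxa in alphabetical order.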